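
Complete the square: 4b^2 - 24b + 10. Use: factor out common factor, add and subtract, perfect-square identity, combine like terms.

4b^2 - 24b + 10
= 4(b^2 - 6b) + 10    [factor out 4 from the b-terms]
= 4(b^2 - 6b + 9 - 9) + 10    [add and subtract 9 inside the bracket]
= 4(b - 3)^2 - 36 + 10    [perfect-square identity]
= 4(b - 3)^2 - 26    [combine constants]

4(b - 3)^2 - 26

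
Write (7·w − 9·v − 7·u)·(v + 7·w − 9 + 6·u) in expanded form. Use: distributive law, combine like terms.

(7·w − 9·v − 7·u)·(v + 7·w − 9 + 6·u)
= 7·v·w + 49·w² − 63·w + 42·u·w − 9·v² − 63·v·w + 81·v − 54·u·v − 7·u·v − 49·u·w + 63·u − 42·u²    [distributive law]
= −56·v·w + 49·w² − 63·w − 7·u·w − 9·v² + 81·v − 61·u·v + 63·u − 42·u²    [combine like terms]

−56·v·w + 49·w² − 63·w − 7·u·w − 9·v² + 81·v − 61·u·v + 63·u − 42·u²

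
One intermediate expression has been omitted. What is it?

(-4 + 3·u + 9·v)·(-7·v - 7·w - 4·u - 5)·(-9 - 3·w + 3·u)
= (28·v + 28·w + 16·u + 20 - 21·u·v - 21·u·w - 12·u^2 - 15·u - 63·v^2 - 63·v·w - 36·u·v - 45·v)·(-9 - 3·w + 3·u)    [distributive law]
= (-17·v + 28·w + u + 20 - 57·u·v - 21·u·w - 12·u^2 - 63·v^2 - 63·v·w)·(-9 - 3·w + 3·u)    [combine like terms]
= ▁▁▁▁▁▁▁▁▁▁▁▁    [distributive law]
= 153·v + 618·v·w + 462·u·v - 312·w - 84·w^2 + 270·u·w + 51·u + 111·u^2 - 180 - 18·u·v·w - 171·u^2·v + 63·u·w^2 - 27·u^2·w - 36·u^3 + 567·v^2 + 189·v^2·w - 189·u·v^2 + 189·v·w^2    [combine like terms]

By distributive law:

153·v + 51·v·w - 51·u·v - 252·w - 84·w^2 + 84·u·w - 9·u - 3·u·w + 3·u^2 - 180 - 60·w + 60·u + 513·u·v + 171·u·v·w - 171·u^2·v + 189·u·w + 63·u·w^2 - 63·u^2·w + 108·u^2 + 36·u^2·w - 36·u^3 + 567·v^2 + 189·v^2·w - 189·u·v^2 + 567·v·w + 189·v·w^2 - 189·u·v·w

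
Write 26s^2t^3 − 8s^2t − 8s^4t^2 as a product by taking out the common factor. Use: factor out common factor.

2s^2t(13t^2 − 4 − 4s^2t)

26s^2t^3 − 8s^2t − 8s^4t^2
= 2(13s^2t^3 − 4s^2t − 4s^4t^2)    [factor out 2]
= 2s^2t(13t^2 − 4 − 4s^2t)    [factor out s^2t]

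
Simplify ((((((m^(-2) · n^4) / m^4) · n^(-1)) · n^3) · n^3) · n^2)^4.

m^(-24)n^44

((((((m^(-2) · n^4) / m^4) · n^(-1)) · n^3) · n^3) · n^2)^4
= ((((((m^(-2) · n^4) / m^4) · n^(-1)) · n^3) · n^3)^4) · ((n^2)^4)    [power of a product]
= ((((((m^(-2) · n^4) / m^4) · n^(-1)) · n^3)^4) · ((n^3)^4)) · ((n^2)^4)    [power of a product]
= ((((((m^(-2) · n^4) / m^4) · n^(-1))^4) · ((n^3)^4)) · ((n^3)^4)) · ((n^2)^4)    [power of a product]
= ((((((m^(-2) · n^4) / m^4)^4) · ((n^(-1))^4)) · ((n^3)^4)) · ((n^3)^4)) · ((n^2)^4)    [power of a product]
= ((((((m^(-2) · n^4)^4) / ((m^4)^4)) · ((n^(-1))^4)) · ((n^3)^4)) · ((n^3)^4)) · ((n^2)^4)    [power of a quotient]
= (((((((m^(-2))^4) · ((n^4)^4)) / ((m^4)^4)) · ((n^(-1))^4)) · ((n^3)^4)) · ((n^3)^4)) · ((n^2)^4)    [power of a product]
= (((((m^(-8) · ((n^4)^4)) / ((m^4)^4)) · ((n^(-1))^4)) · ((n^3)^4)) · ((n^3)^4)) · ((n^2)^4)    [power of a power]
= (((((m^(-8) · n^16) / ((m^4)^4)) · ((n^(-1))^4)) · ((n^3)^4)) · ((n^3)^4)) · ((n^2)^4)    [power of a power]
= (((((m^(-8) · n^16) / m^16) · ((n^(-1))^4)) · ((n^3)^4)) · ((n^3)^4)) · ((n^2)^4)    [power of a power]
= (((((m^(-8) · n^16) / m^16) · n^(-4)) · ((n^3)^4)) · ((n^3)^4)) · ((n^2)^4)    [power of a power]
= (((((m^(-8) · n^16) / m^16) · n^(-4)) · n^12) · ((n^3)^4)) · ((n^2)^4)    [power of a power]
= (((((m^(-8) · n^16) / m^16) · n^(-4)) · n^12) · n^12) · ((n^2)^4)    [power of a power]
= (((((m^(-8) · n^16) / m^16) · n^(-4)) · n^12) · n^12) · n^8    [power of a power]
= m^(-24)n^44    [quotient of powers; product of powers]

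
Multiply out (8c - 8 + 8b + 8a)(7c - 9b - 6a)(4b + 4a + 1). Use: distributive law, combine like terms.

224bc^2 + 224ac^2 + 56c^2 - 64b^2c - 32abc - 240bc + 32a^2c - 216ac - 56c + 216b^2 + 360ab + 72b + 144a^2 + 48a - 288b^3 - 768ab^2 - 672a^2b - 192a^3

(8c - 8 + 8b + 8a)(7c - 9b - 6a)(4b + 4a + 1)
= (56c^2 - 72bc - 48ac - 56c + 72b + 48a + 56bc - 72b^2 - 48ab + 56ac - 72ab - 48a^2)(4b + 4a + 1)    [distributive law]
= (56c^2 - 16bc + 8ac - 56c + 72b + 48a - 72b^2 - 120ab - 48a^2)(4b + 4a + 1)    [combine like terms]
= 224bc^2 + 224ac^2 + 56c^2 - 64b^2c - 64abc - 16bc + 32abc + 32a^2c + 8ac - 224bc - 224ac - 56c + 288b^2 + 288ab + 72b + 192ab + 192a^2 + 48a - 288b^3 - 288ab^2 - 72b^2 - 480ab^2 - 480a^2b - 120ab - 192a^2b - 192a^3 - 48a^2    [distributive law]
= 224bc^2 + 224ac^2 + 56c^2 - 64b^2c - 32abc - 240bc + 32a^2c - 216ac - 56c + 216b^2 + 360ab + 72b + 144a^2 + 48a - 288b^3 - 768ab^2 - 672a^2b - 192a^3    [combine like terms]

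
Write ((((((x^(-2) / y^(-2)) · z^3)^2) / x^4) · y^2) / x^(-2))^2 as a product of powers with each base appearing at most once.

x^(-12)y^12z^12

((((((x^(-2) / y^(-2)) · z^3)^2) / x^4) · y^2) / x^(-2))^2
= ((((((x^(-2) / y^(-2)) · z^3)^2) / x^4) · y^2)^2) / ((x^(-2))^2)    [power of a quotient]
= ((((((x^(-2) / y^(-2)) · z^3)^2) / x^4)^2) · ((y^2)^2)) / ((x^(-2))^2)    [power of a product]
= ((((((x^(-2) / y^(-2)) · z^3)^2)^2) / ((x^4)^2)) · ((y^2)^2)) / ((x^(-2))^2)    [power of a quotient]
= (((((x^(-2) / y^(-2)) · z^3)^4) / ((x^4)^2)) · ((y^2)^2)) / ((x^(-2))^2)    [power of a power]
= (((((x^(-2) / y^(-2))^4) · ((z^3)^4)) / ((x^4)^2)) · ((y^2)^2)) / ((x^(-2))^2)    [power of a product]
= ((((((x^(-2))^4) / ((y^(-2))^4)) · ((z^3)^4)) / ((x^4)^2)) · ((y^2)^2)) / ((x^(-2))^2)    [power of a quotient]
= ((((x^(-8) / ((y^(-2))^4)) · ((z^3)^4)) / ((x^4)^2)) · ((y^2)^2)) / ((x^(-2))^2)    [power of a power]
= ((((x^(-8) / y^(-8)) · ((z^3)^4)) / ((x^4)^2)) · ((y^2)^2)) / ((x^(-2))^2)    [power of a power]
= ((((x^(-8) / y^(-8)) · z^12) / ((x^4)^2)) · ((y^2)^2)) / ((x^(-2))^2)    [power of a power]
= ((((x^(-8) / y^(-8)) · z^12) / x^8) · ((y^2)^2)) / ((x^(-2))^2)    [power of a power]
= ((((x^(-8) / y^(-8)) · z^12) / x^8) · y^4) / ((x^(-2))^2)    [power of a power]
= ((((x^(-8) / y^(-8)) · z^12) / x^8) · y^4) / x^(-4)    [power of a power]
= x^(-12)y^12z^12    [quotient of powers; product of powers]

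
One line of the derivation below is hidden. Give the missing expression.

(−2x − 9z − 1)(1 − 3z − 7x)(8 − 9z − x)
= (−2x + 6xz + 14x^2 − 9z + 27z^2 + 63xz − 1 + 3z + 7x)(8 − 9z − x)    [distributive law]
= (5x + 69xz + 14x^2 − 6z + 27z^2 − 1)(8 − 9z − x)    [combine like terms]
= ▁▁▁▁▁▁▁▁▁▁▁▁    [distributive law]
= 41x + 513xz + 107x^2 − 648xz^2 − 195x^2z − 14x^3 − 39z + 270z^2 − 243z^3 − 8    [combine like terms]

Applying distributive law to the line above:

40x − 45xz − 5x^2 + 552xz − 621xz^2 − 69x^2z + 112x^2 − 126x^2z − 14x^3 − 48z + 54z^2 + 6xz + 216z^2 − 243z^3 − 27xz^2 − 8 + 9z + x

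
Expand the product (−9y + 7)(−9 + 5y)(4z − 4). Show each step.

(−9y + 7)(−9 + 5y)(4z − 4)
= (81y − 45y² − 63 + 35y)(4z − 4)    [distributive law]
= (116y − 45y² − 63)(4z − 4)    [combine like terms]
= 464yz − 464y − 180y²z + 180y² − 252z + 252    [distributive law]

464yz − 464y − 180y²z + 180y² − 252z + 252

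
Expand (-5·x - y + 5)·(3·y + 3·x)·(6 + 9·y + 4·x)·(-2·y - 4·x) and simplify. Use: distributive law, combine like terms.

(-5·x - y + 5)·(3·y + 3·x)·(6 + 9·y + 4·x)·(-2·y - 4·x)
= (-15·x·y - 15·x² - 3·y² - 3·x·y + 15·y + 15·x)·(6 + 9·y + 4·x)·(-2·y - 4·x)    [distributive law]
= (-18·x·y - 15·x² - 3·y² + 15·y + 15·x)·(6 + 9·y + 4·x)·(-2·y - 4·x)    [combine like terms]
= (-108·x·y - 162·x·y² - 72·x²·y - 90·x² - 135·x²·y - 60·x³ - 18·y² - 27·y³ - 12·x·y² + 90·y + 135·y² + 60·x·y + 90·x + 135·x·y + 60·x²)·(-2·y - 4·x)    [distributive law]
= (87·x·y - 174·x·y² - 207·x²·y - 30·x² - 60·x³ + 117·y² - 27·y³ + 90·y + 90·x)·(-2·y - 4·x)    [combine like terms]
= -174·x·y² - 348·x²·y + 348·x·y³ + 696·x²·y² + 414·x²·y² + 828·x³·y + 60·x²·y + 120·x³ + 120·x³·y + 240·x⁴ - 234·y³ - 468·x·y² + 54·y⁴ + 108·x·y³ - 180·y² - 360·x·y - 180·x·y - 360·x²    [distributive law]
= -642·x·y² - 288·x²·y + 456·x·y³ + 1110·x²·y² + 948·x³·y + 120·x³ + 240·x⁴ - 234·y³ + 54·y⁴ - 180·y² - 540·x·y - 360·x²    [combine like terms]

-642·x·y² - 288·x²·y + 456·x·y³ + 1110·x²·y² + 948·x³·y + 120·x³ + 240·x⁴ - 234·y³ + 54·y⁴ - 180·y² - 540·x·y - 360·x²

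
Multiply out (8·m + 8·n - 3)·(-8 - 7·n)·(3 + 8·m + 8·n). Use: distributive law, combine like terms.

(8·m + 8·n - 3)·(-8 - 7·n)·(3 + 8·m + 8·n)
= (-64·m - 56·m·n - 64·n - 56·n^2 + 24 + 21·n)·(3 + 8·m + 8·n)    [distributive law]
= (-64·m - 56·m·n - 43·n - 56·n^2 + 24)·(3 + 8·m + 8·n)    [combine like terms]
= -192·m - 512·m^2 - 512·m·n - 168·m·n - 448·m^2·n - 448·m·n^2 - 129·n - 344·m·n - 344·n^2 - 168·n^2 - 448·m·n^2 - 448·n^3 + 72 + 192·m + 192·n    [distributive law]
= -512·m^2 - 1024·m·n - 448·m^2·n - 896·m·n^2 + 63·n - 512·n^2 - 448·n^3 + 72    [combine like terms]

-512·m^2 - 1024·m·n - 448·m^2·n - 896·m·n^2 + 63·n - 512·n^2 - 448·n^3 + 72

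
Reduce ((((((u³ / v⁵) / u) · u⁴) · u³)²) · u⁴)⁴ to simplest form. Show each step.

((((((u³ / v⁵) / u) · u⁴) · u³)²) · u⁴)⁴
= ((((((u³ / v⁵) / u) · u⁴) · u³)²)⁴) · ((u⁴)⁴)    [power of a product]
= (((((u³ / v⁵) / u) · u⁴) · u³)⁸) · ((u⁴)⁴)    [power of a power]
= (((((u³ / v⁵) / u) · u⁴)⁸) · ((u³)⁸)) · ((u⁴)⁴)    [power of a product]
= (((((u³ / v⁵) / u)⁸) · ((u⁴)⁸)) · ((u³)⁸)) · ((u⁴)⁴)    [power of a product]
= (((((u³ / v⁵)⁸) / (u⁸)) · ((u⁴)⁸)) · ((u³)⁸)) · ((u⁴)⁴)    [power of a quotient]
= ((((((u³)⁸) / ((v⁵)⁸)) / (u⁸)) · ((u⁴)⁸)) · ((u³)⁸)) · ((u⁴)⁴)    [power of a quotient]
= ((((u²⁴ / ((v⁵)⁸)) / (u⁸)) · ((u⁴)⁸)) · ((u³)⁸)) · ((u⁴)⁴)    [power of a power]
= ((((u²⁴ / v⁴⁰) / (u⁸)) · ((u⁴)⁸)) · ((u³)⁸)) · ((u⁴)⁴)    [power of a power]
= ((((u²⁴ / v⁴⁰) / u⁸) · u³²) · ((u³)⁸)) · ((u⁴)⁴)    [power of a power]
= ((((u²⁴ / v⁴⁰) / u⁸) · u³²) · u²⁴) · ((u⁴)⁴)    [power of a power]
= ((((u²⁴ / v⁴⁰) / u⁸) · u³²) · u²⁴) · u¹⁶    [power of a power]
= u⁸⁸v⁻⁴⁰    [quotient of powers; product of powers]

u⁸⁸v⁻⁴⁰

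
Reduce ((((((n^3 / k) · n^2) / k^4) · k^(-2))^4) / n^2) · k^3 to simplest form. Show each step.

k^(-25)·n^18

((((((n^3 / k) · n^2) / k^4) · k^(-2))^4) / n^2) · k^3
= ((((((n^3 / k) · n^2) / k^4)^4) · ((k^(-2))^4)) / n^2) · k^3    [power of a product]
= ((((((n^3 / k) · n^2)^4) / ((k^4)^4)) · ((k^(-2))^4)) / n^2) · k^3    [power of a quotient]
= ((((((n^3 / k)^4) · ((n^2)^4)) / ((k^4)^4)) · ((k^(-2))^4)) / n^2) · k^3    [power of a product]
= (((((((n^3)^4) / (k^4)) · ((n^2)^4)) / ((k^4)^4)) · ((k^(-2))^4)) / n^2) · k^3    [power of a quotient]
= (((((n^12 / (k^4)) · ((n^2)^4)) / ((k^4)^4)) · ((k^(-2))^4)) / n^2) · k^3    [power of a power]
= (((((n^12 / k^4) · n^8) / ((k^4)^4)) · ((k^(-2))^4)) / n^2) · k^3    [power of a power]
= (((((n^12 / k^4) · n^8) / k^16) · ((k^(-2))^4)) / n^2) · k^3    [power of a power]
= (((((n^12 / k^4) · n^8) / k^16) · k^(-8)) / n^2) · k^3    [power of a power]
= k^(-25)·n^18    [quotient of powers; product of powers]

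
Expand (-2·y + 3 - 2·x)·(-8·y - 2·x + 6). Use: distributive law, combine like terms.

(-2·y + 3 - 2·x)·(-8·y - 2·x + 6)
= 16·y² + 4·x·y - 12·y - 24·y - 6·x + 18 + 16·x·y + 4·x² - 12·x    [distributive law]
= 16·y² + 20·x·y - 36·y - 18·x + 18 + 4·x²    [combine like terms]

16·y² + 20·x·y - 36·y - 18·x + 18 + 4·x²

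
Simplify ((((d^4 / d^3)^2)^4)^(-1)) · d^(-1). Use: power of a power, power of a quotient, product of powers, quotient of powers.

d^(-9)

((((d^4 / d^3)^2)^4)^(-1)) · d^(-1)
= (((d^4 / d^3)^2)^(-4)) · d^(-1)    [power of a power]
= ((d^4 / d^3)^(-8)) · d^(-1)    [power of a power]
= (((d^4)^(-8)) / ((d^3)^(-8))) · d^(-1)    [power of a quotient]
= (d^(-32) / ((d^3)^(-8))) · d^(-1)    [power of a power]
= (d^(-32) / d^(-24)) · d^(-1)    [power of a power]
= d^(-8) · d^(-1)    [quotient of powers]
= d^(-9)    [product of powers]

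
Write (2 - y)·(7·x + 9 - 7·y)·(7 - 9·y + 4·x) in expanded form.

170·x - 267·x·y + 56·x^2 + 126 - 323·y + 256·y^2 + 91·x·y^2 - 28·x^2·y - 63·y^3

(2 - y)·(7·x + 9 - 7·y)·(7 - 9·y + 4·x)
= (14·x + 18 - 14·y - 7·x·y - 9·y + 7·y^2)·(7 - 9·y + 4·x)    [distributive law]
= (14·x + 18 - 23·y - 7·x·y + 7·y^2)·(7 - 9·y + 4·x)    [combine like terms]
= 98·x - 126·x·y + 56·x^2 + 126 - 162·y + 72·x - 161·y + 207·y^2 - 92·x·y - 49·x·y + 63·x·y^2 - 28·x^2·y + 49·y^2 - 63·y^3 + 28·x·y^2    [distributive law]
= 170·x - 267·x·y + 56·x^2 + 126 - 323·y + 256·y^2 + 91·x·y^2 - 28·x^2·y - 63·y^3    [combine like terms]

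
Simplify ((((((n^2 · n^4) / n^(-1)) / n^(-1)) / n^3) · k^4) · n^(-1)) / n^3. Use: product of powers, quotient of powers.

((((((n^2 · n^4) / n^(-1)) / n^(-1)) / n^3) · k^4) · n^(-1)) / n^3
= (((((n^6 / n^(-1)) / n^(-1)) / n^3) · k^4) · n^(-1)) / n^3    [product of powers]
= ((((n^7 / n^(-1)) / n^3) · k^4) · n^(-1)) / n^3    [quotient of powers]
= (((n^8 / n^3) · k^4) · n^(-1)) / n^3    [quotient of powers]
= ((n^5 · k^4) · n^(-1)) / n^3    [quotient of powers]
= k^4n    [quotient of powers; product of powers]

k^4n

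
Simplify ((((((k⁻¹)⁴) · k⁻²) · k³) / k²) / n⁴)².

((((((k⁻¹)⁴) · k⁻²) · k³) / k²) / n⁴)²
= ((((((k⁻¹)⁴) · k⁻²) · k³) / k²)²) / ((n⁴)²)    [power of a quotient]
= ((((((k⁻¹)⁴) · k⁻²) · k³)²) / ((k²)²)) / ((n⁴)²)    [power of a quotient]
= ((((((k⁻¹)⁴) · k⁻²)²) · ((k³)²)) / ((k²)²)) / ((n⁴)²)    [power of a product]
= ((((((k⁻¹)⁴)²) · ((k⁻²)²)) · ((k³)²)) / ((k²)²)) / ((n⁴)²)    [power of a product]
= (((((k⁻¹)⁸) · ((k⁻²)²)) · ((k³)²)) / ((k²)²)) / ((n⁴)²)    [power of a power]
= (((k⁻⁸ · ((k⁻²)²)) · ((k³)²)) / ((k²)²)) / ((n⁴)²)    [power of a power]
= (((k⁻⁸ · k⁻⁴) · ((k³)²)) / ((k²)²)) / ((n⁴)²)    [power of a power]
= ((k⁻¹² · ((k³)²)) / ((k²)²)) / ((n⁴)²)    [product of powers]
= ((k⁻¹² · k⁶) / ((k²)²)) / ((n⁴)²)    [power of a power]
= (k⁻⁶ / ((k²)²)) / ((n⁴)²)    [product of powers]
= (k⁻⁶ / k⁴) / ((n⁴)²)    [power of a power]
= k⁻¹⁰ / ((n⁴)²)    [quotient of powers]
= k⁻¹⁰ / n⁸    [power of a power]
= k⁻¹⁰n⁻⁸    [quotient of powers]

k⁻¹⁰n⁻⁸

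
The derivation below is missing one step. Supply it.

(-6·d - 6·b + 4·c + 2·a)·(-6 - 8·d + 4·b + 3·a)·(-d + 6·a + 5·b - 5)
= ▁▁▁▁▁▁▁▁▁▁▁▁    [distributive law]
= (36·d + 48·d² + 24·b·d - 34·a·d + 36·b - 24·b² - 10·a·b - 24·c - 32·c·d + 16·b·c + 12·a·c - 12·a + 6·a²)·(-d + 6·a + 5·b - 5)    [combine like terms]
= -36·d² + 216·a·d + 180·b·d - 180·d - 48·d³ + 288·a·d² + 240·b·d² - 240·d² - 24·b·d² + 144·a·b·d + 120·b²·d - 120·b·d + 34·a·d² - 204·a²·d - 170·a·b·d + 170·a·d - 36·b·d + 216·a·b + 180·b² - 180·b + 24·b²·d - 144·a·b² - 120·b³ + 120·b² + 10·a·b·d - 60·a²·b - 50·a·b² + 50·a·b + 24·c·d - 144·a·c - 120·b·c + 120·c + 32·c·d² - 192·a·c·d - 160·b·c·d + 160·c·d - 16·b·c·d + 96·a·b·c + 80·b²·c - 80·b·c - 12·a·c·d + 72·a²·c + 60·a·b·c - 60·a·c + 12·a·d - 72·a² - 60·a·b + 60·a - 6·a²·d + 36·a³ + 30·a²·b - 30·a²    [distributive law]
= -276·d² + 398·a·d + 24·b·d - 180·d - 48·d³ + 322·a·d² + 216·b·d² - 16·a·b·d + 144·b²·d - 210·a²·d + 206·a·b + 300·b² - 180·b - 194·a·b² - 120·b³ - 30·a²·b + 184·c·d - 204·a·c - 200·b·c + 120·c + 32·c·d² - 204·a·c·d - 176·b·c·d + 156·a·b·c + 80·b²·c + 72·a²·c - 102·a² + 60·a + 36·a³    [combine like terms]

After distributive law, the bracketed line is:

(36·d + 48·d² - 24·b·d - 18·a·d + 36·b + 48·b·d - 24·b² - 18·a·b - 24·c - 32·c·d + 16·b·c + 12·a·c - 12·a - 16·a·d + 8·a·b + 6·a²)·(-d + 6·a + 5·b - 5)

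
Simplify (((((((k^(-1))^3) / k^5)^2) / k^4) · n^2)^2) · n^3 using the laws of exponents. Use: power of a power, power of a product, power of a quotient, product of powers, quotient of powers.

(((((((k^(-1))^3) / k^5)^2) / k^4) · n^2)^2) · n^3
= (((((((k^(-1))^3) / k^5)^2) / k^4)^2) · ((n^2)^2)) · n^3    [power of a product]
= (((((((k^(-1))^3) / k^5)^2)^2) / ((k^4)^2)) · ((n^2)^2)) · n^3    [power of a quotient]
= ((((((k^(-1))^3) / k^5)^4) / ((k^4)^2)) · ((n^2)^2)) · n^3    [power of a power]
= ((((((k^(-1))^3)^4) / ((k^5)^4)) / ((k^4)^2)) · ((n^2)^2)) · n^3    [power of a quotient]
= (((((k^(-1))^12) / ((k^5)^4)) / ((k^4)^2)) · ((n^2)^2)) · n^3    [power of a power]
= (((k^(-12) / ((k^5)^4)) / ((k^4)^2)) · ((n^2)^2)) · n^3    [power of a power]
= (((k^(-12) / k^20) / ((k^4)^2)) · ((n^2)^2)) · n^3    [power of a power]
= ((k^(-32) / ((k^4)^2)) · ((n^2)^2)) · n^3    [quotient of powers]
= ((k^(-32) / k^8) · ((n^2)^2)) · n^3    [power of a power]
= (k^(-40) · ((n^2)^2)) · n^3    [quotient of powers]
= (k^(-40) · n^4) · n^3    [power of a power]
= k^(-40)·n^7    [product of powers]

k^(-40)·n^7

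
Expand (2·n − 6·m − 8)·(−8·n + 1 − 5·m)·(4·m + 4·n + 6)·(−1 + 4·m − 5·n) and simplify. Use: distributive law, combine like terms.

(2·n − 6·m − 8)·(−8·n + 1 − 5·m)·(4·m + 4·n + 6)·(−1 + 4·m − 5·n)
= (−16·n² + 2·n − 10·m·n + 48·m·n − 6·m + 30·m² + 64·n − 8 + 40·m)·(4·m + 4·n + 6)·(−1 + 4·m − 5·n)    [distributive law]
= (−16·n² + 66·n + 38·m·n + 34·m + 30·m² − 8)·(4·m + 4·n + 6)·(−1 + 4·m − 5·n)    [combine like terms]
= (−64·m·n² − 64·n³ − 96·n² + 264·m·n + 264·n² + 396·n + 152·m²·n + 152·m·n² + 228·m·n + 136·m² + 136·m·n + 204·m + 120·m³ + 120·m²·n + 180·m² − 32·m − 32·n − 48)·(−1 + 4·m − 5·n)    [distributive law]
= (88·m·n² − 64·n³ + 168·n² + 628·m·n + 364·n + 272·m²·n + 316·m² + 172·m + 120·m³ − 48)·(−1 + 4·m − 5·n)    [combine like terms]
= −88·m·n² + 352·m²·n² − 440·m·n³ + 64·n³ − 256·m·n³ + 320·n⁴ − 168·n² + 672·m·n² − 840·n³ − 628·m·n + 2512·m²·n − 3140·m·n² − 364·n + 1456·m·n − 1820·n² − 272·m²·n + 1088·m³·n − 1360·m²·n² − 316·m² + 1264·m³ − 1580·m²·n − 172·m + 688·m² − 860·m·n − 120·m³ + 480·m⁴ − 600·m³·n + 48 − 192·m + 240·n    [distributive law]
= −2556·m·n² − 1008·m²·n² − 696·m·n³ − 776·n³ + 320·n⁴ − 1988·n² − 32·m·n + 660·m²·n − 124·n + 488·m³·n + 372·m² + 1144·m³ − 364·m + 480·m⁴ + 48    [combine like terms]

−2556·m·n² − 1008·m²·n² − 696·m·n³ − 776·n³ + 320·n⁴ − 1988·n² − 32·m·n + 660·m²·n − 124·n + 488·m³·n + 372·m² + 1144·m³ − 364·m + 480·m⁴ + 48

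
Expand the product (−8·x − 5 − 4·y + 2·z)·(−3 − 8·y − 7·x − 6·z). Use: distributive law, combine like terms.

(−8·x − 5 − 4·y + 2·z)·(−3 − 8·y − 7·x − 6·z)
= 24·x + 64·x·y + 56·x^2 + 48·x·z + 15 + 40·y + 35·x + 30·z + 12·y + 32·y^2 + 28·x·y + 24·y·z − 6·z − 16·y·z − 14·x·z − 12·z^2    [distributive law]
= 59·x + 92·x·y + 56·x^2 + 34·x·z + 15 + 52·y + 24·z + 32·y^2 + 8·y·z − 12·z^2    [combine like terms]

59·x + 92·x·y + 56·x^2 + 34·x·z + 15 + 52·y + 24·z + 32·y^2 + 8·y·z − 12·z^2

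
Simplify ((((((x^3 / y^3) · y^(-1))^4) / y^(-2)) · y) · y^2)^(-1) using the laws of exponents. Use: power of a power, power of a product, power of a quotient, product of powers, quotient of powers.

((((((x^3 / y^3) · y^(-1))^4) / y^(-2)) · y) · y^2)^(-1)
= ((((((x^3 / y^3) · y^(-1))^4) / y^(-2)) · y)^(-1)) · ((y^2)^(-1))    [power of a product]
= ((((((x^3 / y^3) · y^(-1))^4) / y^(-2))^(-1)) · (y^(-1))) · ((y^2)^(-1))    [power of a product]
= ((((((x^3 / y^3) · y^(-1))^4)^(-1)) / ((y^(-2))^(-1))) · (y^(-1))) · ((y^2)^(-1))    [power of a quotient]
= (((((x^3 / y^3) · y^(-1))^(-4)) / ((y^(-2))^(-1))) · (y^(-1))) · ((y^2)^(-1))    [power of a power]
= (((((x^3 / y^3)^(-4)) · ((y^(-1))^(-4))) / ((y^(-2))^(-1))) · (y^(-1))) · ((y^2)^(-1))    [power of a product]
= ((((((x^3)^(-4)) / ((y^3)^(-4))) · ((y^(-1))^(-4))) / ((y^(-2))^(-1))) · (y^(-1))) · ((y^2)^(-1))    [power of a quotient]
= ((((x^(-12) / ((y^3)^(-4))) · ((y^(-1))^(-4))) / ((y^(-2))^(-1))) · (y^(-1))) · ((y^2)^(-1))    [power of a power]
= ((((x^(-12) / y^(-12)) · ((y^(-1))^(-4))) / ((y^(-2))^(-1))) · (y^(-1))) · ((y^2)^(-1))    [power of a power]
= ((((x^(-12) / y^(-12)) · y^4) / ((y^(-2))^(-1))) · (y^(-1))) · ((y^2)^(-1))    [power of a power]
= ((((x^(-12) / y^(-12)) · y^4) / y^2) · (y^(-1))) · ((y^2)^(-1))    [power of a power]
= ((((x^(-12) / y^(-12)) · y^4) / y^2) · y^(-1)) · y^(-2)    [power of a power]
= x^(-12)·y^11    [quotient of powers; product of powers]

x^(-12)·y^11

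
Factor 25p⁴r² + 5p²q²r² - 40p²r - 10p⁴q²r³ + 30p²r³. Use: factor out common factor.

25p⁴r² + 5p²q²r² - 40p²r - 10p⁴q²r³ + 30p²r³
= 5(5p⁴r² + p²q²r² - 8p²r - 2p⁴q²r³ + 6p²r³)    [factor out 5]
= 5p²r(5p²r + q²r - 8 - 2p²q²r² + 6r²)    [factor out p²r]

5p²r(5p²r + q²r - 8 - 2p²q²r² + 6r²)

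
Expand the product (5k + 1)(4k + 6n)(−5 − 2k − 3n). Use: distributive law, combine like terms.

(5k + 1)(4k + 6n)(−5 − 2k − 3n)
= (20k^2 + 30kn + 4k + 6n)(−5 − 2k − 3n)    [distributive law]
= −100k^2 − 40k^3 − 60k^2n − 150kn − 60k^2n − 90kn^2 − 20k − 8k^2 − 12kn − 30n − 12kn − 18n^2    [distributive law]
= −108k^2 − 40k^3 − 120k^2n − 174kn − 90kn^2 − 20k − 30n − 18n^2    [combine like terms]

−108k^2 − 40k^3 − 120k^2n − 174kn − 90kn^2 − 20k − 30n − 18n^2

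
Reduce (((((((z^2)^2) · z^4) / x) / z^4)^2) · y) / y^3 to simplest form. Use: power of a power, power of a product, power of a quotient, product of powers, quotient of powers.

x^(-2)·y^(-2)·z^8

(((((((z^2)^2) · z^4) / x) / z^4)^2) · y) / y^3
= (((((((z^2)^2) · z^4) / x)^2) / ((z^4)^2)) · y) / y^3    [power of a quotient]
= (((((((z^2)^2) · z^4)^2) / (x^2)) / ((z^4)^2)) · y) / y^3    [power of a quotient]
= (((((((z^2)^2)^2) · ((z^4)^2)) / (x^2)) / ((z^4)^2)) · y) / y^3    [power of a product]
= ((((((z^2)^4) · ((z^4)^2)) / (x^2)) / ((z^4)^2)) · y) / y^3    [power of a power]
= ((((z^8 · ((z^4)^2)) / (x^2)) / ((z^4)^2)) · y) / y^3    [power of a power]
= ((((z^8 · z^8) / (x^2)) / ((z^4)^2)) · y) / y^3    [power of a power]
= (((z^16 / (x^2)) / ((z^4)^2)) · y) / y^3    [product of powers]
= (((z^16 / x^2) / z^8) · y) / y^3    [power of a power]
= x^(-2)·y^(-2)·z^8    [quotient of powers]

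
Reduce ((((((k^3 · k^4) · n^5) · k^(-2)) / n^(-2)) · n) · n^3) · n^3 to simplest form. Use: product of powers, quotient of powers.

k^5·n^14

((((((k^3 · k^4) · n^5) · k^(-2)) / n^(-2)) · n) · n^3) · n^3
= (((((k^7 · n^5) · k^(-2)) / n^(-2)) · n) · n^3) · n^3    [product of powers]
= k^5·n^14    [quotient of powers; product of powers]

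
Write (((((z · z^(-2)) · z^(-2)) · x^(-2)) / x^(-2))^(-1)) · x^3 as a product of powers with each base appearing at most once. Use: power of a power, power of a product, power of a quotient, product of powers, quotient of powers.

x^3·z^3

(((((z · z^(-2)) · z^(-2)) · x^(-2)) / x^(-2))^(-1)) · x^3
= (((((z · z^(-2)) · z^(-2)) · x^(-2))^(-1)) / ((x^(-2))^(-1))) · x^3    [power of a quotient]
= (((((z · z^(-2)) · z^(-2))^(-1)) · ((x^(-2))^(-1))) / ((x^(-2))^(-1))) · x^3    [power of a product]
= (((((z · z^(-2))^(-1)) · ((z^(-2))^(-1))) · ((x^(-2))^(-1))) / ((x^(-2))^(-1))) · x^3    [power of a product]
= (((((z^(-1)) · ((z^(-2))^(-1))) · ((z^(-2))^(-1))) · ((x^(-2))^(-1))) / ((x^(-2))^(-1))) · x^3    [power of a product]
= ((((z^(-1) · z^2) · ((z^(-2))^(-1))) · ((x^(-2))^(-1))) / ((x^(-2))^(-1))) · x^3    [power of a power]
= (((z · ((z^(-2))^(-1))) · ((x^(-2))^(-1))) / ((x^(-2))^(-1))) · x^3    [product of powers]
= (((z · z^2) · ((x^(-2))^(-1))) / ((x^(-2))^(-1))) · x^3    [power of a power]
= ((z^3 · ((x^(-2))^(-1))) / ((x^(-2))^(-1))) · x^3    [product of powers]
= ((z^3 · x^2) / ((x^(-2))^(-1))) · x^3    [power of a power]
= ((z^3 · x^2) / x^2) · x^3    [power of a power]
= x^3·z^3    [quotient of powers; product of powers]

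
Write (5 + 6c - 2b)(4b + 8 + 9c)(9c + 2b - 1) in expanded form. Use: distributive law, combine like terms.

(5 + 6c - 2b)(4b + 8 + 9c)(9c + 2b - 1)
= (20b + 40 + 45c + 24bc + 48c + 54c² - 8b² - 16b - 18bc)(9c + 2b - 1)    [distributive law]
= (4b + 40 + 93c + 6bc + 54c² - 8b²)(9c + 2b - 1)    [combine like terms]
= 36bc + 8b² - 4b + 360c + 80b - 40 + 837c² + 186bc - 93c + 54bc² + 12b²c - 6bc + 486c³ + 108bc² - 54c² - 72b²c - 16b³ + 8b²    [distributive law]
= 216bc + 16b² + 76b + 267c - 40 + 783c² + 162bc² - 60b²c + 486c³ - 16b³    [combine like terms]

216bc + 16b² + 76b + 267c - 40 + 783c² + 162bc² - 60b²c + 486c³ - 16b³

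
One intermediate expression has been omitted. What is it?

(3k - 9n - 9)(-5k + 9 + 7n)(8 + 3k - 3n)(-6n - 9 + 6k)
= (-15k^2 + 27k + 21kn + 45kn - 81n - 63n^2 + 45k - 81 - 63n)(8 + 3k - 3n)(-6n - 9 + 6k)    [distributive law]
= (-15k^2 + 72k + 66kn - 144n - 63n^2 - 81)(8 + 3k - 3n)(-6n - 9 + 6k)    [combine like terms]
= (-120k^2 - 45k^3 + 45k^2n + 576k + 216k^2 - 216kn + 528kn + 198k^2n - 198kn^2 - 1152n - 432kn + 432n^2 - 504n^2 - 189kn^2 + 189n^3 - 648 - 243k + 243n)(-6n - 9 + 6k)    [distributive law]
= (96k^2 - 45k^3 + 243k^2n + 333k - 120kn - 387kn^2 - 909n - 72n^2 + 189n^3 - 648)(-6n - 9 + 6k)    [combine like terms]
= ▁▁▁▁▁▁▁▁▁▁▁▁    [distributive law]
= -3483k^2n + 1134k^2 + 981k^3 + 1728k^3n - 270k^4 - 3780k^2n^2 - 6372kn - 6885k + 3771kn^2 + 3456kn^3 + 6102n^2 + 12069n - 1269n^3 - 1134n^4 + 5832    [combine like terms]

Applying distributive law to the line above:

-576k^2n - 864k^2 + 576k^3 + 270k^3n + 405k^3 - 270k^4 - 1458k^2n^2 - 2187k^2n + 1458k^3n - 1998kn - 2997k + 1998k^2 + 720kn^2 + 1080kn - 720k^2n + 2322kn^3 + 3483kn^2 - 2322k^2n^2 + 5454n^2 + 8181n - 5454kn + 432n^3 + 648n^2 - 432kn^2 - 1134n^4 - 1701n^3 + 1134kn^3 + 3888n + 5832 - 3888k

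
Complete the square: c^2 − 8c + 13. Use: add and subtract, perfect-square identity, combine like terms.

c^2 − 8c + 13
= c^2 − 8c + 16 − 16 + 13    [add and subtract 16]
= (c − 4)^2 − 16 + 13    [perfect-square identity]
= (c − 4)^2 − 3    [combine constants]

(c − 4)^2 − 3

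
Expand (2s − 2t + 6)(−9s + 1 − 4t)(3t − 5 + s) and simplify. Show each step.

−44s²t + 38s² − 18s³ − 232st + 266s + 38st² − 118t² + 148t + 24t³ − 30

(2s − 2t + 6)(−9s + 1 − 4t)(3t − 5 + s)
= (−18s² + 2s − 8st + 18st − 2t + 8t² − 54s + 6 − 24t)(3t − 5 + s)    [distributive law]
= (−18s² − 52s + 10st − 26t + 8t² + 6)(3t − 5 + s)    [combine like terms]
= −54s²t + 90s² − 18s³ − 156st + 260s − 52s² + 30st² − 50st + 10s²t − 78t² + 130t − 26st + 24t³ − 40t² + 8st² + 18t − 30 + 6s    [distributive law]
= −44s²t + 38s² − 18s³ − 232st + 266s + 38st² − 118t² + 148t + 24t³ − 30    [combine like terms]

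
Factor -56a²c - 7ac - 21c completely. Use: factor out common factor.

7c(-8a² - a - 3)

-56a²c - 7ac - 21c
= 7(-8a²c - ac - 3c)    [factor out 7]
= 7c(-8a² - a - 3)    [factor out c]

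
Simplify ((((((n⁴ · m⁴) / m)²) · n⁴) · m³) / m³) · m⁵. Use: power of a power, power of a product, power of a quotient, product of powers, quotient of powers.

((((((n⁴ · m⁴) / m)²) · n⁴) · m³) / m³) · m⁵
= ((((((n⁴ · m⁴)²) / (m²)) · n⁴) · m³) / m³) · m⁵    [power of a quotient]
= (((((((n⁴)²) · ((m⁴)²)) / (m²)) · n⁴) · m³) / m³) · m⁵    [power of a product]
= (((((n⁸ · ((m⁴)²)) / (m²)) · n⁴) · m³) / m³) · m⁵    [power of a power]
= (((((n⁸ · m⁸) / (m²)) · n⁴) · m³) / m³) · m⁵    [power of a power]
= m¹¹n¹²    [quotient of powers; product of powers]

m¹¹n¹²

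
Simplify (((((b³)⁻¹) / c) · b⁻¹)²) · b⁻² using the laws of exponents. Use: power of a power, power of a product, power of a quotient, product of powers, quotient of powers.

b⁻¹⁰c⁻²

(((((b³)⁻¹) / c) · b⁻¹)²) · b⁻²
= (((((b³)⁻¹) / c)²) · ((b⁻¹)²)) · b⁻²    [power of a product]
= (((((b³)⁻¹)²) / (c²)) · ((b⁻¹)²)) · b⁻²    [power of a quotient]
= ((((b³)⁻²) / (c²)) · ((b⁻¹)²)) · b⁻²    [power of a power]
= ((b⁻⁶ / (c²)) · ((b⁻¹)²)) · b⁻²    [power of a power]
= ((b⁻⁶ / c²) · b⁻²) · b⁻²    [power of a power]
= b⁻¹⁰c⁻²    [quotient of powers; product of powers]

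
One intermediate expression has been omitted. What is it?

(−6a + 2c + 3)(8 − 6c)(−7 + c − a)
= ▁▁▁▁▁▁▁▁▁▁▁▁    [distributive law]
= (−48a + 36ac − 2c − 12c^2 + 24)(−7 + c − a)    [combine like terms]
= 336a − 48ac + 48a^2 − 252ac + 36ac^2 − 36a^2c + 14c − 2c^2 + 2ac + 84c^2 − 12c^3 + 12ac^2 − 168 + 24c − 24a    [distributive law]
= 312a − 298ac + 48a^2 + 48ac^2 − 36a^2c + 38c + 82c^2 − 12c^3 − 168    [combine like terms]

Applying distributive law to the line above:

(−48a + 36ac + 16c − 12c^2 + 24 − 18c)(−7 + c − a)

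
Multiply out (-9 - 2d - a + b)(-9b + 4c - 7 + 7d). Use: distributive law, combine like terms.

74b - 36c + 63 - 49d + 25bd - 8cd - 14d^2 + 9ab - 4ac + 7a - 7ad - 9b^2 + 4bc

(-9 - 2d - a + b)(-9b + 4c - 7 + 7d)
= 81b - 36c + 63 - 63d + 18bd - 8cd + 14d - 14d^2 + 9ab - 4ac + 7a - 7ad - 9b^2 + 4bc - 7b + 7bd    [distributive law]
= 74b - 36c + 63 - 49d + 25bd - 8cd - 14d^2 + 9ab - 4ac + 7a - 7ad - 9b^2 + 4bc    [combine like terms]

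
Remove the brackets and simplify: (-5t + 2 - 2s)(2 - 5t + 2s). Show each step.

(-5t + 2 - 2s)(2 - 5t + 2s)
= -10t + 25t² - 10st + 4 - 10t + 4s - 4s + 10st - 4s²    [distributive law]
= -20t + 25t² + 4 - 4s²    [combine like terms]

-20t + 25t² + 4 - 4s²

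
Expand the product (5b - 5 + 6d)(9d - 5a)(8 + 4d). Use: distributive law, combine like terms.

(5b - 5 + 6d)(9d - 5a)(8 + 4d)
= (45bd - 25ab - 45d + 25a + 54d^2 - 30ad)(8 + 4d)    [distributive law]
= 360bd + 180bd^2 - 200ab - 100abd - 360d - 180d^2 + 200a + 100ad + 432d^2 + 216d^3 - 240ad - 120ad^2    [distributive law]
= 360bd + 180bd^2 - 200ab - 100abd - 360d + 252d^2 + 200a - 140ad + 216d^3 - 120ad^2    [combine like terms]

360bd + 180bd^2 - 200ab - 100abd - 360d + 252d^2 + 200a - 140ad + 216d^3 - 120ad^2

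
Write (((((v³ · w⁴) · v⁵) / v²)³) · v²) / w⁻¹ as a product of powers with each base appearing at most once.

(((((v³ · w⁴) · v⁵) / v²)³) · v²) / w⁻¹
= (((((v³ · w⁴) · v⁵)³) / ((v²)³)) · v²) / w⁻¹    [power of a quotient]
= (((((v³ · w⁴)³) · ((v⁵)³)) / ((v²)³)) · v²) / w⁻¹    [power of a product]
= ((((((v³)³) · ((w⁴)³)) · ((v⁵)³)) / ((v²)³)) · v²) / w⁻¹    [power of a product]
= ((((v⁹ · ((w⁴)³)) · ((v⁵)³)) / ((v²)³)) · v²) / w⁻¹    [power of a power]
= ((((v⁹ · w¹²) · ((v⁵)³)) / ((v²)³)) · v²) / w⁻¹    [power of a power]
= ((((v⁹ · w¹²) · v¹⁵) / ((v²)³)) · v²) / w⁻¹    [power of a power]
= ((((v⁹ · w¹²) · v¹⁵) / v⁶) · v²) / w⁻¹    [power of a power]
= v²⁰w¹³    [quotient of powers; product of powers]

v²⁰w¹³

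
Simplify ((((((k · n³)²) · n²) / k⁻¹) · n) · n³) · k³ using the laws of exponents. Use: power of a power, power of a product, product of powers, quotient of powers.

((((((k · n³)²) · n²) / k⁻¹) · n) · n³) · k³
= ((((((k²) · ((n³)²)) · n²) / k⁻¹) · n) · n³) · k³    [power of a product]
= (((((k² · n⁶) · n²) / k⁻¹) · n) · n³) · k³    [power of a power]
= k⁶·n¹²    [quotient of powers; product of powers]

k⁶·n¹²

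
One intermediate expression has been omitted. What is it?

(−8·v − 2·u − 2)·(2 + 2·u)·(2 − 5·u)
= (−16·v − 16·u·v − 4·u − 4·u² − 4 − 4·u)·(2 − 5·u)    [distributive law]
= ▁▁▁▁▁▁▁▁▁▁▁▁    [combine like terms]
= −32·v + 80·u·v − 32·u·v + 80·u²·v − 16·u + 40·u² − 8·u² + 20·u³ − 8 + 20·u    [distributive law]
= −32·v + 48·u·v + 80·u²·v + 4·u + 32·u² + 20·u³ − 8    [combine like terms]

After combine like terms, the bracketed line is:

(−16·v − 16·u·v − 8·u − 4·u² − 4)·(2 − 5·u)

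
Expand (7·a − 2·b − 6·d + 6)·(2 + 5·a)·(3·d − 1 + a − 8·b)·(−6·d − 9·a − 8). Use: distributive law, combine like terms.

144·a·d^2 − 2004·a^2·d − 1440·a·d + 216·a^2 + 364·a − 361·a^3 − 360·a·b·d + 5434·a^2·b + 3596·a·b + 360·a^2·d^2 − 885·a^3·d − 315·a^4 − 150·a^2·b·d + 2610·a^3·b − 504·b·d^2 − 120·b·d + 736·b − 192·b^2·d − 928·a·b^2 − 256·b^2 − 1260·a·b·d^2 − 480·a·b^2·d − 720·a^2·b^2 + 216·d^3 − 312·d + 540·a·d^3 + 96

(7·a − 2·b − 6·d + 6)·(2 + 5·a)·(3·d − 1 + a − 8·b)·(−6·d − 9·a − 8)
= (14·a + 35·a^2 − 4·b − 10·a·b − 12·d − 30·a·d + 12 + 30·a)·(3·d − 1 + a − 8·b)·(−6·d − 9·a − 8)    [distributive law]
= (44·a + 35·a^2 − 4·b − 10·a·b − 12·d − 30·a·d + 12)·(3·d − 1 + a − 8·b)·(−6·d − 9·a − 8)    [combine like terms]
= (132·a·d − 44·a + 44·a^2 − 352·a·b + 105·a^2·d − 35·a^2 + 35·a^3 − 280·a^2·b − 12·b·d + 4·b − 4·a·b + 32·b^2 − 30·a·b·d + 10·a·b − 10·a^2·b + 80·a·b^2 − 36·d^2 + 12·d − 12·a·d + 96·b·d − 90·a·d^2 + 30·a·d − 30·a^2·d + 240·a·b·d + 36·d − 12 + 12·a − 96·b)·(−6·d − 9·a − 8)    [distributive law]
= (150·a·d − 32·a + 9·a^2 − 346·a·b + 75·a^2·d + 35·a^3 − 290·a^2·b + 84·b·d − 92·b + 32·b^2 + 210·a·b·d + 80·a·b^2 − 36·d^2 + 48·d − 90·a·d^2 − 12)·(−6·d − 9·a − 8)    [combine like terms]
= −900·a·d^2 − 1350·a^2·d − 1200·a·d + 192·a·d + 288·a^2 + 256·a − 54·a^2·d − 81·a^3 − 72·a^2 + 2076·a·b·d + 3114·a^2·b + 2768·a·b − 450·a^2·d^2 − 675·a^3·d − 600·a^2·d − 210·a^3·d − 315·a^4 − 280·a^3 + 1740·a^2·b·d + 2610·a^3·b + 2320·a^2·b − 504·b·d^2 − 756·a·b·d − 672·b·d + 552·b·d + 828·a·b + 736·b − 192·b^2·d − 288·a·b^2 − 256·b^2 − 1260·a·b·d^2 − 1890·a^2·b·d − 1680·a·b·d − 480·a·b^2·d − 720·a^2·b^2 − 640·a·b^2 + 216·d^3 + 324·a·d^2 + 288·d^2 − 288·d^2 − 432·a·d − 384·d + 540·a·d^3 + 810·a^2·d^2 + 720·a·d^2 + 72·d + 108·a + 96    [distributive law]
= 144·a·d^2 − 2004·a^2·d − 1440·a·d + 216·a^2 + 364·a − 361·a^3 − 360·a·b·d + 5434·a^2·b + 3596·a·b + 360·a^2·d^2 − 885·a^3·d − 315·a^4 − 150·a^2·b·d + 2610·a^3·b − 504·b·d^2 − 120·b·d + 736·b − 192·b^2·d − 928·a·b^2 − 256·b^2 − 1260·a·b·d^2 − 480·a·b^2·d − 720·a^2·b^2 + 216·d^3 − 312·d + 540·a·d^3 + 96    [combine like terms]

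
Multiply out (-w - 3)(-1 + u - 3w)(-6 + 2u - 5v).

-60w + 26uw - 50vw - 2u²w + 5uvw - 18w² + 6uw² - 15vw² - 18 + 24u - 15v - 6u² + 15uv

(-w - 3)(-1 + u - 3w)(-6 + 2u - 5v)
= (w - uw + 3w² + 3 - 3u + 9w)(-6 + 2u - 5v)    [distributive law]
= (10w - uw + 3w² + 3 - 3u)(-6 + 2u - 5v)    [combine like terms]
= -60w + 20uw - 50vw + 6uw - 2u²w + 5uvw - 18w² + 6uw² - 15vw² - 18 + 6u - 15v + 18u - 6u² + 15uv    [distributive law]
= -60w + 26uw - 50vw - 2u²w + 5uvw - 18w² + 6uw² - 15vw² - 18 + 24u - 15v - 6u² + 15uv    [combine like terms]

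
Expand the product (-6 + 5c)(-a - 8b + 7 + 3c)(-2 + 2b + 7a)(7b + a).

(-6 + 5c)(-a - 8b + 7 + 3c)(-2 + 2b + 7a)(7b + a)
= (6a + 48b - 42 - 18c - 5ac - 40bc + 35c + 15c^2)(-2 + 2b + 7a)(7b + a)    [distributive law]
= (6a + 48b - 42 + 17c - 5ac - 40bc + 15c^2)(-2 + 2b + 7a)(7b + a)    [combine like terms]
= (-12a + 12ab + 42a^2 - 96b + 96b^2 + 336ab + 84 - 84b - 294a - 34c + 34bc + 119ac + 10ac - 10abc - 35a^2c + 80bc - 80b^2c - 280abc - 30c^2 + 30bc^2 + 105ac^2)(7b + a)    [distributive law]
= (-306a + 348ab + 42a^2 - 180b + 96b^2 + 84 - 34c + 114bc + 129ac - 290abc - 35a^2c - 80b^2c - 30c^2 + 30bc^2 + 105ac^2)(7b + a)    [combine like terms]
= -2142ab - 306a^2 + 2436ab^2 + 348a^2b + 294a^2b + 42a^3 - 1260b^2 - 180ab + 672b^3 + 96ab^2 + 588b + 84a - 238bc - 34ac + 798b^2c + 114abc + 903abc + 129a^2c - 2030ab^2c - 290a^2bc - 245a^2bc - 35a^3c - 560b^3c - 80ab^2c - 210bc^2 - 30ac^2 + 210b^2c^2 + 30abc^2 + 735abc^2 + 105a^2c^2    [distributive law]
= -2322ab - 306a^2 + 2532ab^2 + 642a^2b + 42a^3 - 1260b^2 + 672b^3 + 588b + 84a - 238bc - 34ac + 798b^2c + 1017abc + 129a^2c - 2110ab^2c - 535a^2bc - 35a^3c - 560b^3c - 210bc^2 - 30ac^2 + 210b^2c^2 + 765abc^2 + 105a^2c^2    [combine like terms]

-2322ab - 306a^2 + 2532ab^2 + 642a^2b + 42a^3 - 1260b^2 + 672b^3 + 588b + 84a - 238bc - 34ac + 798b^2c + 1017abc + 129a^2c - 2110ab^2c - 535a^2bc - 35a^3c - 560b^3c - 210bc^2 - 30ac^2 + 210b^2c^2 + 765abc^2 + 105a^2c^2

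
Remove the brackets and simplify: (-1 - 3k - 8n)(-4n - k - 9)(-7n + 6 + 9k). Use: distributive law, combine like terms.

(-1 - 3k - 8n)(-4n - k - 9)(-7n + 6 + 9k)
= (4n + k + 9 + 12kn + 3k^2 + 27k + 32n^2 + 8kn + 72n)(-7n + 6 + 9k)    [distributive law]
= (76n + 28k + 9 + 20kn + 3k^2 + 32n^2)(-7n + 6 + 9k)    [combine like terms]
= -532n^2 + 456n + 684kn - 196kn + 168k + 252k^2 - 63n + 54 + 81k - 140kn^2 + 120kn + 180k^2n - 21k^2n + 18k^2 + 27k^3 - 224n^3 + 192n^2 + 288kn^2    [distributive law]
= -340n^2 + 393n + 608kn + 249k + 270k^2 + 54 + 148kn^2 + 159k^2n + 27k^3 - 224n^3    [combine like terms]

-340n^2 + 393n + 608kn + 249k + 270k^2 + 54 + 148kn^2 + 159k^2n + 27k^3 - 224n^3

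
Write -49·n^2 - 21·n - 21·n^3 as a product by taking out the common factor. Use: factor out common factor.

7·n(-7·n - 3 - 3·n^2)

-49·n^2 - 21·n - 21·n^3
= 7(-7·n^2 - 3·n - 3·n^3)    [factor out 7]
= 7·n(-7·n - 3 - 3·n^2)    [factor out n]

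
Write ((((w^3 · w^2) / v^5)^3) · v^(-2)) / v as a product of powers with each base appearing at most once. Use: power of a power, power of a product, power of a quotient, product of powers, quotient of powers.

((((w^3 · w^2) / v^5)^3) · v^(-2)) / v
= ((((w^3 · w^2)^3) / ((v^5)^3)) · v^(-2)) / v    [power of a quotient]
= (((((w^3)^3) · ((w^2)^3)) / ((v^5)^3)) · v^(-2)) / v    [power of a product]
= (((w^9 · ((w^2)^3)) / ((v^5)^3)) · v^(-2)) / v    [power of a power]
= (((w^9 · w^6) / ((v^5)^3)) · v^(-2)) / v    [power of a power]
= ((w^15 / ((v^5)^3)) · v^(-2)) / v    [product of powers]
= ((w^15 / v^15) · v^(-2)) / v    [power of a power]
= v^(-18)w^15    [quotient of powers; product of powers]

v^(-18)w^15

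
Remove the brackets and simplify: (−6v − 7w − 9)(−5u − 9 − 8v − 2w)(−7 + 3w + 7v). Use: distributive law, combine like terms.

105uv + 335uvw + 210uv^2 − 315v + 469vw + 546v^2 + 620v^2w + 336v^3 + 302vw^2 − 110uw + 105uw^2 − 324w + 145w^2 + 42w^3 − 315u − 567

(−6v − 7w − 9)(−5u − 9 − 8v − 2w)(−7 + 3w + 7v)
= (30uv + 54v + 48v^2 + 12vw + 35uw + 63w + 56vw + 14w^2 + 45u + 81 + 72v + 18w)(−7 + 3w + 7v)    [distributive law]
= (30uv + 126v + 48v^2 + 68vw + 35uw + 81w + 14w^2 + 45u + 81)(−7 + 3w + 7v)    [combine like terms]
= −210uv + 90uvw + 210uv^2 − 882v + 378vw + 882v^2 − 336v^2 + 144v^2w + 336v^3 − 476vw + 204vw^2 + 476v^2w − 245uw + 105uw^2 + 245uvw − 567w + 243w^2 + 567vw − 98w^2 + 42w^3 + 98vw^2 − 315u + 135uw + 315uv − 567 + 243w + 567v    [distributive law]
= 105uv + 335uvw + 210uv^2 − 315v + 469vw + 546v^2 + 620v^2w + 336v^3 + 302vw^2 − 110uw + 105uw^2 − 324w + 145w^2 + 42w^3 − 315u − 567    [combine like terms]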